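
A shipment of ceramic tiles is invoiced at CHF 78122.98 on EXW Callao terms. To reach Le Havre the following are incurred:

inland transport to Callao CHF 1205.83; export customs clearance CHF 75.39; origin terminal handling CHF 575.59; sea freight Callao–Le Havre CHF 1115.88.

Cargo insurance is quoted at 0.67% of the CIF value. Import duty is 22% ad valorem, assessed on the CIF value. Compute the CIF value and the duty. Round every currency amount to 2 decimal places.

CIF value: CHF 81642.68; import duty: CHF 17961.39

Let C be the CIF value. C = EXW price + pre-shipment costs + freight + 0.67% × C
C − 0.67% × C = 78122.98 + 1205.83 + 75.39 + 575.59 + 1115.88
0.9933 × C = 81095.67
C = 81095.67 / 0.9933 = 81642.68
Insurance premium = 0.67% × 81642.68 = 547.01
Import duty = 81642.68 × 22% = 17961.39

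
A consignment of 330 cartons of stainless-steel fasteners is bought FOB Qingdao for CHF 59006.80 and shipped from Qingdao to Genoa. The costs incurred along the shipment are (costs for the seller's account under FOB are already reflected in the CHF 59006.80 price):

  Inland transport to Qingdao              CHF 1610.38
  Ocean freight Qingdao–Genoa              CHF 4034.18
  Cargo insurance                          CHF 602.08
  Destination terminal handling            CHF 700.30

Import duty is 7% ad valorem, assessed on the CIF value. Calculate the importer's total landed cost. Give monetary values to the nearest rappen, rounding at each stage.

Total landed cost: CHF 68798.37

FOB: the seller bears costs until goods are on board at the origin port; the buyer bears freight, insurance and all costs thereafter.
Already in the invoice (seller's account under FOB): inland to port — exclude.
CIF value = FOB price + freight + insurance = 59006.80 + 4034.18 + 602.08 = 63643.06
Import duty = 63643.06 × 7% = 4455.01
Buyer bears: freight 4034.18 + insurance 602.08 + destination terminal 700.30 + duty 4455.01 = 9791.57
Landed cost = invoice 59006.80 + 9791.57 = 68798.37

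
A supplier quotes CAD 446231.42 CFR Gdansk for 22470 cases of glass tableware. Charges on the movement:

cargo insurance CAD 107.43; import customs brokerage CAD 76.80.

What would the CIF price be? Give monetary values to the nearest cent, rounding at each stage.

CIF price: CAD 446338.85

Not relevant to the conversion: brokerage — on the buyer under both terms; not part of either seller's price.
From CFR to CIF, the seller additionally bears: insurance.
CIF price = 446231.42 + 107.43 = 446338.85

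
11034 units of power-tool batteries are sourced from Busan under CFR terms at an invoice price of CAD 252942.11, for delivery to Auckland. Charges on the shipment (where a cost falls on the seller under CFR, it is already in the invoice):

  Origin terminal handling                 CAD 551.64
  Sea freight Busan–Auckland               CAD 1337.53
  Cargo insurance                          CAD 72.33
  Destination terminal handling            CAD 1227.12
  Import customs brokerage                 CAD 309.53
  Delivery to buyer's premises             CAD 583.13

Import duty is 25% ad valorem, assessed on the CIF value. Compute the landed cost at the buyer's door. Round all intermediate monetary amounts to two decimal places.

CFR: the seller pays costs through ocean freight to the destination port, but not insurance.
Already in the invoice (seller's account under CFR): origin terminal, freight — exclude.
CIF value = CFR price + insurance = 252942.11 + 72.33 = 253014.44
Import duty = 253014.44 × 25% = 63253.61
Buyer bears: insurance 72.33 + destination terminal 1227.12 + brokerage 309.53 + delivery 583.13 + duty 63253.61 = 65445.72
Landed cost = invoice 252942.11 + 65445.72 = 318387.83

Total landed cost: CAD 318387.83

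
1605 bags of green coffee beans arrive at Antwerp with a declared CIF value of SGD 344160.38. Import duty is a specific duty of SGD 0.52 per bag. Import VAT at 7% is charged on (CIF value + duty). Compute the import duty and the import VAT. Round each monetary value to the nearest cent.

Import duty = 1605 × 0.52 = 834.60
VAT base = CIF + duty = 344160.38 + 834.60 = 344994.98
Import VAT = 344994.98 × 7% = 24149.65

Import duty: SGD 834.60; import VAT: SGD 24149.65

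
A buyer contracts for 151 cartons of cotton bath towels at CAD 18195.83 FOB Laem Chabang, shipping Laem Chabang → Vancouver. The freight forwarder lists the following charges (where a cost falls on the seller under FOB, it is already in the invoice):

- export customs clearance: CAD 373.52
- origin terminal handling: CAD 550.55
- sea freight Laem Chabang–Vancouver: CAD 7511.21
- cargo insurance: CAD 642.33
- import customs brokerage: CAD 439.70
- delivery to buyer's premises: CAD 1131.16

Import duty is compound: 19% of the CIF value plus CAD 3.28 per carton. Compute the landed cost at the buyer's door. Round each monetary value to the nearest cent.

FOB: the seller bears costs until goods are on board at the origin port; the buyer bears freight, insurance and all costs thereafter.
Already in the invoice (seller's account under FOB): export clearance, origin terminal — exclude.
CIF value = FOB price + freight + insurance = 18195.83 + 7511.21 + 642.33 = 26349.37
Ad valorem component: 26349.37 × 19% = 5006.38
Specific component: 151 × 3.28 = 495.28
Import duty = 5006.38 + 495.28 = 5501.66
Buyer bears: freight 7511.21 + insurance 642.33 + brokerage 439.70 + delivery 1131.16 + duty 5501.66 = 15226.06
Landed cost = invoice 18195.83 + 15226.06 = 33421.89

Total landed cost: CAD 33421.89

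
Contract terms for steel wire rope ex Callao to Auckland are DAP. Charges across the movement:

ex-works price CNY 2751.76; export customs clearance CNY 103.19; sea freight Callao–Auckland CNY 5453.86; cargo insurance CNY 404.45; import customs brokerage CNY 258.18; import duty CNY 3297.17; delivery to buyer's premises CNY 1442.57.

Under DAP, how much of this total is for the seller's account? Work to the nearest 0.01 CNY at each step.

DAP: the seller bears all costs to the named destination except import duty and clearance.
Seller's account: goods 2751.76 + export clearance 103.19 + freight 5453.86 + insurance 404.45 + delivery 1442.57 = 10155.83
Buyer's account: brokerage 258.18 + duty 3297.17 = 3555.35

Seller's account: CNY 10155.83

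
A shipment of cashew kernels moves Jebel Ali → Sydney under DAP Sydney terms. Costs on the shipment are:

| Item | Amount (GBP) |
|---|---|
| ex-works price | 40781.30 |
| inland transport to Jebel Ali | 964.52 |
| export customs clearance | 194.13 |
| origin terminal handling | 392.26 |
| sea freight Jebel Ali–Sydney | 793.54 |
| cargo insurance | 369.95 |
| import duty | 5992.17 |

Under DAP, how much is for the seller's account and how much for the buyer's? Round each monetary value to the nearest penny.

DAP: the seller bears all costs to the named destination except import duty and clearance.
Seller's account: goods 40781.30 + inland to port 964.52 + export clearance 194.13 + origin terminal 392.26 + freight 793.54 + insurance 369.95 = 43495.70
Buyer's account: duty 5992.17 = 5992.17

Seller: GBP 43495.70; buyer: GBP 5992.17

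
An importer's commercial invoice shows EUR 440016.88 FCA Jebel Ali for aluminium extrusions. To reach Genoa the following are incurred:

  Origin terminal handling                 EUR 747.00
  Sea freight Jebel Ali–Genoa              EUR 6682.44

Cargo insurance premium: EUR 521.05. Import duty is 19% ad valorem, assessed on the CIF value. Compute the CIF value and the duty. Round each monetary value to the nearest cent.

CIF value: EUR 447967.37; import duty: EUR 85113.80

CIF = FCA price + pre-shipment costs + freight + insurance
CIF = 440016.88 + 747.00 + 6682.44 + 521.05 = 447967.37
Import duty = 447967.37 × 19% = 85113.80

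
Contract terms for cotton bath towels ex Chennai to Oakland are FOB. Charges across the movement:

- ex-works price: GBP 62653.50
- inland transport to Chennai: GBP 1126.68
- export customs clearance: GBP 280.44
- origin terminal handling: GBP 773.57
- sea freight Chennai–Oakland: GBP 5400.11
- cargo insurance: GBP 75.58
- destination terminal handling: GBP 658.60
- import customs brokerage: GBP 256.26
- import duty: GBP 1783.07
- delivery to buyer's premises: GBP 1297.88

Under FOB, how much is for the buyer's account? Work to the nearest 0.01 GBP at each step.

Buyer's account: GBP 9471.50

FOB: the seller bears costs until goods are on board at the origin port; the buyer bears freight, insurance and all costs thereafter.
Seller's account: goods 62653.50 + inland to port 1126.68 + export clearance 280.44 + origin terminal 773.57 = 64834.19
Buyer's account: freight 5400.11 + insurance 75.58 + destination terminal 658.60 + brokerage 256.26 + duty 1783.07 + delivery 1297.88 = 9471.50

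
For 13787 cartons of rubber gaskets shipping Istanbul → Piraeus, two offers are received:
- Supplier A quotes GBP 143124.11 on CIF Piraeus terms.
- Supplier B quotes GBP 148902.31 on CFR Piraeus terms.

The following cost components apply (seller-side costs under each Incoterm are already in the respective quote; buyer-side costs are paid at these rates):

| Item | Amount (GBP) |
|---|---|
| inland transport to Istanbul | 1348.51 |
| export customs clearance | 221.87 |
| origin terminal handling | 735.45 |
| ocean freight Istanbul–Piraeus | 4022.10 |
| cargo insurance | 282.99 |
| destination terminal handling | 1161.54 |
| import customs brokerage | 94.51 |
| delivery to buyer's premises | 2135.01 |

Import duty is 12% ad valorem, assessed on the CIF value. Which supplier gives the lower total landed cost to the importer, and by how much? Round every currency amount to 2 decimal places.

Supplier A is cheaper by GBP 6788.54

Supplier A (CIF):
The CIF price already equals the CIF value: 143124.11
Import duty = 143124.11 × 12% = 17174.89
Buyer bears (A): 1161.54 + 94.51 + 2135.01 = 3391.06
Landed cost (A) = invoice 143124.11 + 3391.06 + duty 17174.89 = 163690.06
Supplier B (CFR):
CIF value = CFR price + insurance = 148902.31 + 282.99 = 149185.30
Import duty = 149185.30 × 12% = 17902.24
Buyer bears (B): 282.99 + 1161.54 + 94.51 + 2135.01 = 3674.05
Landed cost (B) = invoice 148902.31 + 3674.05 + duty 17902.24 = 170478.60
Difference = |163690.06 − 170478.60| = 6788.54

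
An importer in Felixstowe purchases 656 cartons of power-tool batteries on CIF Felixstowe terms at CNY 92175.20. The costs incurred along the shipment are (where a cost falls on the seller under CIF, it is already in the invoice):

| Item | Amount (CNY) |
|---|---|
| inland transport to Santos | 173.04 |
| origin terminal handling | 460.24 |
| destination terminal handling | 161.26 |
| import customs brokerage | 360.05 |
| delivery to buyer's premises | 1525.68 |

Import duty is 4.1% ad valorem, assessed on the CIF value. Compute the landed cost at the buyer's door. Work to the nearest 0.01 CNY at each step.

CIF: the seller pays costs through ocean freight and marine insurance to the destination port.
Already in the invoice (seller's account under CIF): inland to port, origin terminal — exclude.
The CIF price already equals the CIF value: 92175.20
Import duty = 92175.20 × 4.1% = 3779.18
Buyer bears: destination terminal 161.26 + brokerage 360.05 + delivery 1525.68 + duty 3779.18 = 5826.17
Landed cost = invoice 92175.20 + 5826.17 = 98001.37

Total landed cost: CNY 98001.37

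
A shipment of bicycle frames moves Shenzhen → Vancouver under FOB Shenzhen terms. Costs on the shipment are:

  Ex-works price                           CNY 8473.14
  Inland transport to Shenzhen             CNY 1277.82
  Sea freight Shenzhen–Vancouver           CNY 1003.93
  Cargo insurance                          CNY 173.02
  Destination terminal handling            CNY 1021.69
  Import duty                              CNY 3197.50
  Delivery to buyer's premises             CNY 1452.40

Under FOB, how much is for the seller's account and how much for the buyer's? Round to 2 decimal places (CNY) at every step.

FOB: the seller bears costs until goods are on board at the origin port; the buyer bears freight, insurance and all costs thereafter.
Seller's account: goods 8473.14 + inland to port 1277.82 = 9750.96
Buyer's account: freight 1003.93 + insurance 173.02 + destination terminal 1021.69 + duty 3197.50 + delivery 1452.40 = 6848.54

Seller: CNY 9750.96; buyer: CNY 6848.54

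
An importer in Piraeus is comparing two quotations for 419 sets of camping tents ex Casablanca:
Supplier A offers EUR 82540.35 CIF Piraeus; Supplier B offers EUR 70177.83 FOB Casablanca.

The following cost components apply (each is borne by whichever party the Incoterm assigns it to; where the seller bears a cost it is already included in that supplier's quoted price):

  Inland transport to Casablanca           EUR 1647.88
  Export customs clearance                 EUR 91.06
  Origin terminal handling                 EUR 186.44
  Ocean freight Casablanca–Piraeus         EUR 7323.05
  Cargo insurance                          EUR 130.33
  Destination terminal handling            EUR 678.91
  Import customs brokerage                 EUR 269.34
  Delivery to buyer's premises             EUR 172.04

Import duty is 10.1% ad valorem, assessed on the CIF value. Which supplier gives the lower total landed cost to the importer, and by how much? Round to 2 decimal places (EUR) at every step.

Supplier A (CIF):
The CIF price already equals the CIF value: 82540.35
Import duty = 82540.35 × 10.1% = 8336.58
Buyer bears (A): 678.91 + 269.34 + 172.04 = 1120.29
Landed cost (A) = invoice 82540.35 + 1120.29 + duty 8336.58 = 91997.22
Supplier B (FOB):
CIF value = FOB price + freight + insurance = 70177.83 + 7323.05 + 130.33 = 77631.21
Import duty = 77631.21 × 10.1% = 7840.75
Buyer bears (B): 7323.05 + 130.33 + 678.91 + 269.34 + 172.04 = 8573.67
Landed cost (B) = invoice 70177.83 + 8573.67 + duty 7840.75 = 86592.25
Difference = |91997.22 − 86592.25| = 5404.97

Supplier B is cheaper by EUR 5404.97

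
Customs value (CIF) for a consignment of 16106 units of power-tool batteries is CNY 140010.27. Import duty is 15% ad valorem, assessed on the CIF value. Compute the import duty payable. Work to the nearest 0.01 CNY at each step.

Import duty: CNY 21001.54

Import duty = 140010.27 × 15% = 21001.54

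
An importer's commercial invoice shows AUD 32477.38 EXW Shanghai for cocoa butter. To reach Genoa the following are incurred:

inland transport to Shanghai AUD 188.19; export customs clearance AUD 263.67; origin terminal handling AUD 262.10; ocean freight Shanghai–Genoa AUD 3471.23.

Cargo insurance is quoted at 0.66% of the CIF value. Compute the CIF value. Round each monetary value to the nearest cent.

Let C be the CIF value. C = EXW price + pre-shipment costs + freight + 0.66% × C
C − 0.66% × C = 32477.38 + 188.19 + 263.67 + 262.10 + 3471.23
0.9934 × C = 36662.57
C = 36662.57 / 0.9934 = 36906.15
Insurance premium = 0.66% × 36906.15 = 243.58

CIF value: AUD 36906.15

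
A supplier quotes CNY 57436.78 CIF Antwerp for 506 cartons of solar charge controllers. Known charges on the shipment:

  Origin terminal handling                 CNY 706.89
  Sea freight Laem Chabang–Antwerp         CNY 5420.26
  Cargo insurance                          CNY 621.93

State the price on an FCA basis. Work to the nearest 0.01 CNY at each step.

FCA price: CNY 50687.70

From CIF to FCA, the seller no longer bears: origin terminal, freight, insurance.
FCA price = 57436.78 − 706.89 − 5420.26 − 621.93 = 50687.70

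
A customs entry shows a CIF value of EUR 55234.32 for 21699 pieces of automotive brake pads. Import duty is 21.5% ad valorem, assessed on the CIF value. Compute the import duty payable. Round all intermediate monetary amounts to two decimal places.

Import duty: EUR 11875.38

Import duty = 55234.32 × 21.5% = 11875.38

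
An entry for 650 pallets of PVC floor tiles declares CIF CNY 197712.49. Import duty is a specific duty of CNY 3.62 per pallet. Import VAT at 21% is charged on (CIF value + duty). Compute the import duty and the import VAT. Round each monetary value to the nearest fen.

Import duty: CNY 2353.00; import VAT: CNY 42013.75

Import duty = 650 × 3.62 = 2353.00
VAT base = CIF + duty = 197712.49 + 2353.00 = 200065.49
Import VAT = 200065.49 × 21% = 42013.75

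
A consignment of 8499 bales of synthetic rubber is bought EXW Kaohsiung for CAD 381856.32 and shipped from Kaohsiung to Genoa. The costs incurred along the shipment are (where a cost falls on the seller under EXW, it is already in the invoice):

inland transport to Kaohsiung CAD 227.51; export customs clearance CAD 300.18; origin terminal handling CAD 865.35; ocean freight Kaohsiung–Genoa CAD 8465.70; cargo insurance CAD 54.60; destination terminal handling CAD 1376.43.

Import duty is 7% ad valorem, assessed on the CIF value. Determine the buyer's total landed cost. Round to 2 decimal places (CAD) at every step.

Total landed cost: CAD 420569.97

EXW: the seller makes goods available at their premises; the buyer bears all onward costs.
CIF value = EXW price + inland to port + export clearance + origin terminal + freight + insurance = 381856.32 + 227.51 + 300.18 + 865.35 + 8465.70 + 54.60 = 391769.66
Import duty = 391769.66 × 7% = 27423.88
Buyer bears: inland to port 227.51 + export clearance 300.18 + origin terminal 865.35 + freight 8465.70 + insurance 54.60 + destination terminal 1376.43 + duty 27423.88 = 38713.65
Landed cost = invoice 381856.32 + 38713.65 = 420569.97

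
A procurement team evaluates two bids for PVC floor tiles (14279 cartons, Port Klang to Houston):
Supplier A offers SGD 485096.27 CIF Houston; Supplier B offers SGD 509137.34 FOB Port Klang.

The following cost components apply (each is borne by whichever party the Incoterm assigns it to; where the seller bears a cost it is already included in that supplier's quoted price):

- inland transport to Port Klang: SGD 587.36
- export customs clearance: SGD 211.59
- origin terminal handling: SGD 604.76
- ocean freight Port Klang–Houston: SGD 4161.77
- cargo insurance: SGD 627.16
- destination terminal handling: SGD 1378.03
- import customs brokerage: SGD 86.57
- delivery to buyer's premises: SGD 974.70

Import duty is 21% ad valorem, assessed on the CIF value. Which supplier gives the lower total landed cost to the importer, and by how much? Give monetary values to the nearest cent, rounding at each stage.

Supplier A (CIF):
The CIF price already equals the CIF value: 485096.27
Import duty = 485096.27 × 21% = 101870.22
Buyer bears (A): 1378.03 + 86.57 + 974.70 = 2439.30
Landed cost (A) = invoice 485096.27 + 2439.30 + duty 101870.22 = 589405.79
Supplier B (FOB):
CIF value = FOB price + freight + insurance = 509137.34 + 4161.77 + 627.16 = 513926.27
Import duty = 513926.27 × 21% = 107924.52
Buyer bears (B): 4161.77 + 627.16 + 1378.03 + 86.57 + 974.70 = 7228.23
Landed cost (B) = invoice 509137.34 + 7228.23 + duty 107924.52 = 624290.09
Difference = |589405.79 − 624290.09| = 34884.30

Supplier A is cheaper by SGD 34884.30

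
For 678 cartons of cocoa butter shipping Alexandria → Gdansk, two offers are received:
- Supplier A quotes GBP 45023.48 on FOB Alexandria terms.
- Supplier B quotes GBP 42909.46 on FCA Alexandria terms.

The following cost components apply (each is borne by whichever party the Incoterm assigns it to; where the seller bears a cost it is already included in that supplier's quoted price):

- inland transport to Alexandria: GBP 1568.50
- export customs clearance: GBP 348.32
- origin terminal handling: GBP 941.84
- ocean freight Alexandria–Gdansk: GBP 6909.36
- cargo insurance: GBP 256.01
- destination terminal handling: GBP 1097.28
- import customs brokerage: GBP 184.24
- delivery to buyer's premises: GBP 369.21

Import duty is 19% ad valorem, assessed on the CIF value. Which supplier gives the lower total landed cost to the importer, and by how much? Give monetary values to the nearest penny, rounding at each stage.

Supplier B is cheaper by GBP 1394.89

Supplier A (FOB):
CIF value = FOB price + freight + insurance = 45023.48 + 6909.36 + 256.01 = 52188.85
Import duty = 52188.85 × 19% = 9915.88
Buyer bears (A): 6909.36 + 256.01 + 1097.28 + 184.24 + 369.21 = 8816.10
Landed cost (A) = invoice 45023.48 + 8816.10 + duty 9915.88 = 63755.46
Supplier B (FCA):
CIF value = FCA price + origin terminal + freight + insurance = 42909.46 + 941.84 + 6909.36 + 256.01 = 51016.67
Import duty = 51016.67 × 19% = 9693.17
Buyer bears (B): 941.84 + 6909.36 + 256.01 + 1097.28 + 184.24 + 369.21 = 9757.94
Landed cost (B) = invoice 42909.46 + 9757.94 + duty 9693.17 = 62360.57
Difference = |63755.46 − 62360.57| = 1394.89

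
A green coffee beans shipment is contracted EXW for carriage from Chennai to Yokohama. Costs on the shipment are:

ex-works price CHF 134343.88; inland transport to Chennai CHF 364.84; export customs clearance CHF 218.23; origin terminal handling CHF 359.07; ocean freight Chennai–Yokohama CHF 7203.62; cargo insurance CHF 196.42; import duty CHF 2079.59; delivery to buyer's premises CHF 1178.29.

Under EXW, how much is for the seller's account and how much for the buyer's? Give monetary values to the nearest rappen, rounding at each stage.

Seller: CHF 134343.88; buyer: CHF 11600.06

EXW: the seller makes goods available at their premises; the buyer bears all onward costs.
Seller's account: goods 134343.88 = 134343.88
Buyer's account: inland to port 364.84 + export clearance 218.23 + origin terminal 359.07 + freight 7203.62 + insurance 196.42 + duty 2079.59 + delivery 1178.29 = 11600.06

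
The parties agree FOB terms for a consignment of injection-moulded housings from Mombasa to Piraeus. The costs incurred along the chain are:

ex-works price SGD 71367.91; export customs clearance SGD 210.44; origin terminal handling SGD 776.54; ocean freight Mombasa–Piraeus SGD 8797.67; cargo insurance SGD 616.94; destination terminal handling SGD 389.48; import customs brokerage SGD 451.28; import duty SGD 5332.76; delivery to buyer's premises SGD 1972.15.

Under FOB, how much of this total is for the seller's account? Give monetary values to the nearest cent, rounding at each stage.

FOB: the seller bears costs until goods are on board at the origin port; the buyer bears freight, insurance and all costs thereafter.
Seller's account: goods 71367.91 + export clearance 210.44 + origin terminal 776.54 = 72354.89
Buyer's account: freight 8797.67 + insurance 616.94 + destination terminal 389.48 + brokerage 451.28 + duty 5332.76 + delivery 1972.15 = 17560.28

Seller's account: SGD 72354.89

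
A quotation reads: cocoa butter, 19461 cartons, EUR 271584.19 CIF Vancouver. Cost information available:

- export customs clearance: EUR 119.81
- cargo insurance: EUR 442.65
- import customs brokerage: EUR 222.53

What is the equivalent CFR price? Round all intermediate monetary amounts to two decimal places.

Not relevant to the conversion: export clearance — on the seller under both CIF and CFR; already in the CIF price and stays in the CFR price. brokerage — on the buyer under both terms; not part of either seller's price.
From CIF to CFR, the seller no longer bears: insurance.
CFR price = 271584.19 − 442.65 = 271141.54

CFR price: EUR 271141.54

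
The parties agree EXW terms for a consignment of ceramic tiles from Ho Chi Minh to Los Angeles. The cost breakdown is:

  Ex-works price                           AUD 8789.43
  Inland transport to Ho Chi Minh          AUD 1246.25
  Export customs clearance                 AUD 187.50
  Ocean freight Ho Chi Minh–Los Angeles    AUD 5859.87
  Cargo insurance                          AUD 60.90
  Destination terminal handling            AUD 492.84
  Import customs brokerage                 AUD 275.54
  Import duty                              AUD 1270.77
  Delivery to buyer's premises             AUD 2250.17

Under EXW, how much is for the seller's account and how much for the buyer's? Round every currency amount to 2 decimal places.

EXW: the seller makes goods available at their premises; the buyer bears all onward costs.
Seller's account: goods 8789.43 = 8789.43
Buyer's account: inland to port 1246.25 + export clearance 187.50 + freight 5859.87 + insurance 60.90 + destination terminal 492.84 + brokerage 275.54 + duty 1270.77 + delivery 2250.17 = 11643.84

Seller: AUD 8789.43; buyer: AUD 11643.84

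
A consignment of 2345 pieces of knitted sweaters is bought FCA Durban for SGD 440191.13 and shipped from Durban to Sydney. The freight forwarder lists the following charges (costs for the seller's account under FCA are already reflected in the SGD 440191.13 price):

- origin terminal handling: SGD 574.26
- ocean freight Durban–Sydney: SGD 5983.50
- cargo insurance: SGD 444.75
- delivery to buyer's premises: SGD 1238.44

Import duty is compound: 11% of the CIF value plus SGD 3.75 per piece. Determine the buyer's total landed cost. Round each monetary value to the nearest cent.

FCA: the seller delivers export-cleared goods to the carrier; the buyer bears costs from that point.
CIF value = FCA price + origin terminal + freight + insurance = 440191.13 + 574.26 + 5983.50 + 444.75 = 447193.64
Ad valorem component: 447193.64 × 11% = 49191.30
Specific component: 2345 × 3.75 = 8793.75
Import duty = 49191.30 + 8793.75 = 57985.05
Buyer bears: origin terminal 574.26 + freight 5983.50 + insurance 444.75 + delivery 1238.44 + duty 57985.05 = 66226.00
Landed cost = invoice 440191.13 + 66226.00 = 506417.13

Total landed cost: SGD 506417.13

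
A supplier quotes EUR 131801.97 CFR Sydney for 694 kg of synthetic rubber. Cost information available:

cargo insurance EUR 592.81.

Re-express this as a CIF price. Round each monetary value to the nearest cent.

CIF price: EUR 132394.78

From CFR to CIF, the seller additionally bears: insurance.
CIF price = 131801.97 + 592.81 = 132394.78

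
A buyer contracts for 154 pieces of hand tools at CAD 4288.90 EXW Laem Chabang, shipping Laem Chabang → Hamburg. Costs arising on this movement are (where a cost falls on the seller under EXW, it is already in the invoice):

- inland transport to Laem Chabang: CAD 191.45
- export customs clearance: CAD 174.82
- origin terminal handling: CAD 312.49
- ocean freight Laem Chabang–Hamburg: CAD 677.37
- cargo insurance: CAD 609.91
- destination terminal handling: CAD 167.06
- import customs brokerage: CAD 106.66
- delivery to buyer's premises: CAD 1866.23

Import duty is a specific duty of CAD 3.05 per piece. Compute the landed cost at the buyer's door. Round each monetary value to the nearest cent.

Total landed cost: CAD 8864.59

EXW: the seller makes goods available at their premises; the buyer bears all onward costs.
CIF value = EXW price + inland to port + export clearance + origin terminal + freight + insurance = 4288.90 + 191.45 + 174.82 + 312.49 + 677.37 + 609.91 = 6254.94
Import duty = 154 × 3.05 = 469.70
Buyer bears: inland to port 191.45 + export clearance 174.82 + origin terminal 312.49 + freight 677.37 + insurance 609.91 + destination terminal 167.06 + brokerage 106.66 + delivery 1866.23 + duty 469.70 = 4575.69
Landed cost = invoice 4288.90 + 4575.69 = 8864.59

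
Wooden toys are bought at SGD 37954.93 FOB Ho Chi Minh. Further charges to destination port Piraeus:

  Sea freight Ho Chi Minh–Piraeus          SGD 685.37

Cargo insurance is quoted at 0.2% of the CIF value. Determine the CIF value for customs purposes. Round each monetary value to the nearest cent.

CIF value: SGD 38717.74

Let C be the CIF value. C = FOB price + freight + 0.2% × C
C − 0.2% × C = 37954.93 + 685.37
0.998 × C = 38640.30
C = 38640.30 / 0.998 = 38717.74
Insurance premium = 0.2% × 38717.74 = 77.44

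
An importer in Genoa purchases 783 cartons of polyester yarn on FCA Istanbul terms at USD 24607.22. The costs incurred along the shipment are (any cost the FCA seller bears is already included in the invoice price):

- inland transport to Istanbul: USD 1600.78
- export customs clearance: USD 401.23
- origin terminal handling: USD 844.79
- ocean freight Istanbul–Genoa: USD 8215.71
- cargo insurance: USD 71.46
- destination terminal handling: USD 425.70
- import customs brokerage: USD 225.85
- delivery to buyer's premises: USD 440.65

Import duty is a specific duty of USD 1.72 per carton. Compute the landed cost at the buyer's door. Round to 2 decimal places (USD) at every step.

FCA: the seller delivers export-cleared goods to the carrier; the buyer bears costs from that point.
Already in the invoice (seller's account under FCA): inland to port, export clearance — exclude.
CIF value = FCA price + origin terminal + freight + insurance = 24607.22 + 844.79 + 8215.71 + 71.46 = 33739.18
Import duty = 783 × 1.72 = 1346.76
Buyer bears: origin terminal 844.79 + freight 8215.71 + insurance 71.46 + destination terminal 425.70 + brokerage 225.85 + delivery 440.65 + duty 1346.76 = 11570.92
Landed cost = invoice 24607.22 + 11570.92 = 36178.14

Total landed cost: USD 36178.14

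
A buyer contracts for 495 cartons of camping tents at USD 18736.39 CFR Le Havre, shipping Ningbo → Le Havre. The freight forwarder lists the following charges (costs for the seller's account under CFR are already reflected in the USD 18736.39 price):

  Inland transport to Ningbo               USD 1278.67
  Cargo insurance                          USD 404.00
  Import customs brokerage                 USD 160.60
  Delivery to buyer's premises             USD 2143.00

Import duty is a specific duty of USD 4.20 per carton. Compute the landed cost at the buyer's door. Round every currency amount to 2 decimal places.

Total landed cost: USD 23522.99

CFR: the seller pays costs through ocean freight to the destination port, but not insurance.
Already in the invoice (seller's account under CFR): inland to port — exclude.
CIF value = CFR price + insurance = 18736.39 + 404.00 = 19140.39
Import duty = 495 × 4.20 = 2079.00
Buyer bears: insurance 404.00 + brokerage 160.60 + delivery 2143.00 + duty 2079.00 = 4786.60
Landed cost = invoice 18736.39 + 4786.60 = 23522.99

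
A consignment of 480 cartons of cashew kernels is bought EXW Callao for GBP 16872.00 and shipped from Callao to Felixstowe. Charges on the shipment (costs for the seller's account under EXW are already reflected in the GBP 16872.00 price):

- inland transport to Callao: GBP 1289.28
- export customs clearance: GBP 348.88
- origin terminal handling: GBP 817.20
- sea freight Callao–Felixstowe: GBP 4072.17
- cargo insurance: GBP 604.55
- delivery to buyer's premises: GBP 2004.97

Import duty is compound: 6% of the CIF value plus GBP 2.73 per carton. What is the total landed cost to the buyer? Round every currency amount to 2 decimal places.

EXW: the seller makes goods available at their premises; the buyer bears all onward costs.
CIF value = EXW price + inland to port + export clearance + origin terminal + freight + insurance = 16872.00 + 1289.28 + 348.88 + 817.20 + 4072.17 + 604.55 = 24004.08
Ad valorem component: 24004.08 × 6% = 1440.24
Specific component: 480 × 2.73 = 1310.40
Import duty = 1440.24 + 1310.40 = 2750.64
Buyer bears: inland to port 1289.28 + export clearance 348.88 + origin terminal 817.20 + freight 4072.17 + insurance 604.55 + delivery 2004.97 + duty 2750.64 = 11887.69
Landed cost = invoice 16872.00 + 11887.69 = 28759.69

Total landed cost: GBP 28759.69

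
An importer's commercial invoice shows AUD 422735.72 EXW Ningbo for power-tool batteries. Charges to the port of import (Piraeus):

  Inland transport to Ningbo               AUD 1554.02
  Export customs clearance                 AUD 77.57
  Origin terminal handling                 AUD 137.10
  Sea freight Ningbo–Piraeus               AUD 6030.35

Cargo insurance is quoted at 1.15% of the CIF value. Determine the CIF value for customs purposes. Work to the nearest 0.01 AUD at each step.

CIF value: AUD 435543.51

Let C be the CIF value. C = EXW price + pre-shipment costs + freight + 1.15% × C
C − 1.15% × C = 422735.72 + 1554.02 + 77.57 + 137.10 + 6030.35
0.9885 × C = 430534.76
C = 430534.76 / 0.9885 = 435543.51
Insurance premium = 1.15% × 435543.51 = 5008.75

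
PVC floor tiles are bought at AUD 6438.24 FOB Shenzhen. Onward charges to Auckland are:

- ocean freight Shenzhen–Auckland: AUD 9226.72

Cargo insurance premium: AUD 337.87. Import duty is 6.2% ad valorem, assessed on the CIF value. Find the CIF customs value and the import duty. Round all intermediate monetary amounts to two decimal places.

CIF = FOB price + freight + insurance
CIF = 6438.24 + 9226.72 + 337.87 = 16002.83
Import duty = 16002.83 × 6.2% = 992.18

CIF value: AUD 16002.83; import duty: AUD 992.18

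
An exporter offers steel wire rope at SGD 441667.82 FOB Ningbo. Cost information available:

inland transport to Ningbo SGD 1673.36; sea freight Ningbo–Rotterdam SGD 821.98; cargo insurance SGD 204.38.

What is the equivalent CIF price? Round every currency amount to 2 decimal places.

Not relevant to the conversion: inland to port — on the seller under both FOB and CIF; already in the FOB price and stays in the CIF price.
From FOB to CIF, the seller additionally bears: freight, insurance.
CIF price = 441667.82 + 821.98 + 204.38 = 442694.18

CIF price: SGD 442694.18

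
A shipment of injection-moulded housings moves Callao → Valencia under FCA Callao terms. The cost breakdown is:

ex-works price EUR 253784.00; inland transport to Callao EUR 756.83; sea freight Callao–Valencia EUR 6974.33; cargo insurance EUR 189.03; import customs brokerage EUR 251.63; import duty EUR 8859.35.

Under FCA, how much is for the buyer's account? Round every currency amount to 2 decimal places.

Buyer's account: EUR 16274.34

FCA: the seller delivers export-cleared goods to the carrier; the buyer bears costs from that point.
Seller's account: goods 253784.00 + inland to port 756.83 = 254540.83
Buyer's account: freight 6974.33 + insurance 189.03 + brokerage 251.63 + duty 8859.35 = 16274.34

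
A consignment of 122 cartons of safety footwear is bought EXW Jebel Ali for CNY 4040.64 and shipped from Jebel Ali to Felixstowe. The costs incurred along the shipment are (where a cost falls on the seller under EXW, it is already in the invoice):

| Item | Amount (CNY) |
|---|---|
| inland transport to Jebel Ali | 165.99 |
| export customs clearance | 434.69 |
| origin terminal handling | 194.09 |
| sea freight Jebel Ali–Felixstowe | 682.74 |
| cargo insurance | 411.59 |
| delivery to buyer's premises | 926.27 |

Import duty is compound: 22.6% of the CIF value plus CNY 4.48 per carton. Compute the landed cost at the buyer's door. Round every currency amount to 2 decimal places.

EXW: the seller makes goods available at their premises; the buyer bears all onward costs.
CIF value = EXW price + inland to port + export clearance + origin terminal + freight + insurance = 4040.64 + 165.99 + 434.69 + 194.09 + 682.74 + 411.59 = 5929.74
Ad valorem component: 5929.74 × 22.6% = 1340.12
Specific component: 122 × 4.48 = 546.56
Import duty = 1340.12 + 546.56 = 1886.68
Buyer bears: inland to port 165.99 + export clearance 434.69 + origin terminal 194.09 + freight 682.74 + insurance 411.59 + delivery 926.27 + duty 1886.68 = 4702.05
Landed cost = invoice 4040.64 + 4702.05 = 8742.69

Total landed cost: CNY 8742.69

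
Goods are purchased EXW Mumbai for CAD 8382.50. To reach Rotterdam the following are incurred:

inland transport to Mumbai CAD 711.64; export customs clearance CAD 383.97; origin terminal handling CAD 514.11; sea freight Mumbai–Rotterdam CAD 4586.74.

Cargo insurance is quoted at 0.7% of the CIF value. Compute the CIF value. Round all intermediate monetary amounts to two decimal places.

CIF value: CAD 14681.73

Let C be the CIF value. C = EXW price + pre-shipment costs + freight + 0.7% × C
C − 0.7% × C = 8382.50 + 711.64 + 383.97 + 514.11 + 4586.74
0.993 × C = 14578.96
C = 14578.96 / 0.993 = 14681.73
Insurance premium = 0.7% × 14681.73 = 102.77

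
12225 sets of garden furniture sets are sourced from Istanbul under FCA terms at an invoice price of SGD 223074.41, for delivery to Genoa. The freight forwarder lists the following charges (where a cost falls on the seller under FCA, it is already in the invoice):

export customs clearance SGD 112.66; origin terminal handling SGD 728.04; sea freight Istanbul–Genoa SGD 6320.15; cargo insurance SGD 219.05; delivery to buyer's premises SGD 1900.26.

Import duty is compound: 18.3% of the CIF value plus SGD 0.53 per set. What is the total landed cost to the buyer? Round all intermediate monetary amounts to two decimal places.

FCA: the seller delivers export-cleared goods to the carrier; the buyer bears costs from that point.
Already in the invoice (seller's account under FCA): export clearance — exclude.
CIF value = FCA price + origin terminal + freight + insurance = 223074.41 + 728.04 + 6320.15 + 219.05 = 230341.65
Ad valorem component: 230341.65 × 18.3% = 42152.52
Specific component: 12225 × 0.53 = 6479.25
Import duty = 42152.52 + 6479.25 = 48631.77
Buyer bears: origin terminal 728.04 + freight 6320.15 + insurance 219.05 + delivery 1900.26 + duty 48631.77 = 57799.27
Landed cost = invoice 223074.41 + 57799.27 = 280873.68

Total landed cost: SGD 280873.68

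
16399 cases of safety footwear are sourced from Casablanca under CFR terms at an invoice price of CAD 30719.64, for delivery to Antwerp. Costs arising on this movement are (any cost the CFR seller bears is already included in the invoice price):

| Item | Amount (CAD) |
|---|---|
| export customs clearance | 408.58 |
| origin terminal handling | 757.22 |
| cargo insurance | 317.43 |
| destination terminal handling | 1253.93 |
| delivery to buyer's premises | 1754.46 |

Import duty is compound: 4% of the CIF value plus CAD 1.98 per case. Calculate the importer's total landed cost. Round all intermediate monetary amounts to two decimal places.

CFR: the seller pays costs through ocean freight to the destination port, but not insurance.
Already in the invoice (seller's account under CFR): export clearance, origin terminal — exclude.
CIF value = CFR price + insurance = 30719.64 + 317.43 = 31037.07
Ad valorem component: 31037.07 × 4% = 1241.48
Specific component: 16399 × 1.98 = 32470.02
Import duty = 1241.48 + 32470.02 = 33711.50
Buyer bears: insurance 317.43 + destination terminal 1253.93 + delivery 1754.46 + duty 33711.50 = 37037.32
Landed cost = invoice 30719.64 + 37037.32 = 67756.96

Total landed cost: CAD 67756.96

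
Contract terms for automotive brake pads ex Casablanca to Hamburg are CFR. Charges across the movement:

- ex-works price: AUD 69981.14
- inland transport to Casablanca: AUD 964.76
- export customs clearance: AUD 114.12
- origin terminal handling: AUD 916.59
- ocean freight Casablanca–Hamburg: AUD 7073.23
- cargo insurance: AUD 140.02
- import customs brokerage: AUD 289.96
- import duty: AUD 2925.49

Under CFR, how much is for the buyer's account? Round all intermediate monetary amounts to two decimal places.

CFR: the seller pays costs through ocean freight to the destination port, but not insurance.
Seller's account: goods 69981.14 + inland to port 964.76 + export clearance 114.12 + origin terminal 916.59 + freight 7073.23 = 79049.84
Buyer's account: insurance 140.02 + brokerage 289.96 + duty 2925.49 = 3355.47

Buyer's account: AUD 3355.47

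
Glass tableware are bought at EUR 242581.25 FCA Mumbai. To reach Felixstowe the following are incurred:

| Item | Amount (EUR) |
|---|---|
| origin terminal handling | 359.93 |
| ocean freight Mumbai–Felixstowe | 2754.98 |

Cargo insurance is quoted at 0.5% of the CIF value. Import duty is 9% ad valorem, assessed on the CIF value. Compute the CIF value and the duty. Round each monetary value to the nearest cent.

Let C be the CIF value. C = FCA price + pre-shipment costs + freight + 0.5% × C
C − 0.5% × C = 242581.25 + 359.93 + 2754.98
0.995 × C = 245696.16
C = 245696.16 / 0.995 = 246930.81
Insurance premium = 0.5% × 246930.81 = 1234.65
Import duty = 246930.81 × 9% = 22223.77

CIF value: EUR 246930.81; import duty: EUR 22223.77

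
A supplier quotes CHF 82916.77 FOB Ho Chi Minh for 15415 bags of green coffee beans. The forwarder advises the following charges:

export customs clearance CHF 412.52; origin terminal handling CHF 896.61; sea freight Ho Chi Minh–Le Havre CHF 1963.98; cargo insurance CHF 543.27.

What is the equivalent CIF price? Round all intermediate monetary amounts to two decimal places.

CIF price: CHF 85424.02

Not relevant to the conversion: export clearance, origin terminal — on the seller under both FOB and CIF; already in the FOB price and stays in the CIF price.
From FOB to CIF, the seller additionally bears: freight, insurance.
CIF price = 82916.77 + 1963.98 + 543.27 = 85424.02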